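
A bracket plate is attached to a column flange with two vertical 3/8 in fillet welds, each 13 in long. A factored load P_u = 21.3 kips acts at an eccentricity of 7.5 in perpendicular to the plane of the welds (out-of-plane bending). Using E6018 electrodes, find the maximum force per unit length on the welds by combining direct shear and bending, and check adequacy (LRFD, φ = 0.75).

E60XX → F_EXX = 60 ksi.
L_w = 2 × 13 = 26 in; section modulus (unit throat) S = 2 × L²/6 = 56.33 in².
Direct shear f_v = P/L_w = 21.3/26 = 0.8192 kip/in.
Moment M = P × e = 21.3 × 7.5 = 159.75 kip·in; bending f_b = M/S = 2.836 kip/in.
f_max = √(f_v² + f_b²) = √(0.8192² + 2.836²) = 2.952 kip/in.
φr_n = 0.75 × 0.6 × 60 × (0.707 × 0.375) = 7.158 kip/in → adequate.

f_max ≈ 2.95 kip/in; adequate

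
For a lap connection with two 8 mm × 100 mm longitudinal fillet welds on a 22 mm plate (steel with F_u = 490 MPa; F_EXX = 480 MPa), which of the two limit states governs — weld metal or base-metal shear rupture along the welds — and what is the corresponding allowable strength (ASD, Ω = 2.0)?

t_e = 0.707 × 8 = 5.656 mm; L = 200 mm.
Weld metal: R_n/Ω = (1/2.0) × 0.6 × 480 × 5.656 × 200 × 10⁻³ = 162.9 kN.
Base metal (shear rupture): R_n/Ω = (1/2.0) × 0.6 × 490 × 22 × 200 × 10⁻³ = 646.8 kN.
Governing: weld metal.

R_n/Ω ≈ 163 kN (weld metal governs)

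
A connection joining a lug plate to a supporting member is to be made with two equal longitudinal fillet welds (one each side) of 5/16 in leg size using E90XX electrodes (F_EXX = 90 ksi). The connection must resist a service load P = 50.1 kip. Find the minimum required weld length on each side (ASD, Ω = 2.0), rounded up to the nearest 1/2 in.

Throat t_e = 0.707 × 0.3125 = 0.2209 in.
r_n/Ω = (0.6 × 90 × 0.2209) / 2.0 = 5.965 kip/in.
L_req = P / (r_n/Ω) = 50.1 / 5.965 = 8.399 in total.
Per side: 8.399 / 2 = 4.199 in.
Round up → use L = 4.5 in on each side.

L = 4.5 in on each side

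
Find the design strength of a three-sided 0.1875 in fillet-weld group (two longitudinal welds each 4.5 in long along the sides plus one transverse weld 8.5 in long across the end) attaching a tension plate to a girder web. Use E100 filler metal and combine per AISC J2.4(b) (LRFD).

E100XX → F_EXX = 100 ksi.
t_e = 0.707 × 0.1875 = 0.1326 in.
R_nwl = 0.6 × 100 × 0.1326 × 9 = 71.58 kip (longitudinal, 2 welds).
R_nwt = 0.6 × 100 × 0.1326 × 8.5 = 67.61 kip (transverse, base value).
(i) R_nwl + R_nwt = 139.2 kip; (ii) 0.85 R_nwl + 1.5 R_nwt = 162.3 kip.
R_n = max = 162.3 kip [governs: (ii)]; φR_n = 121.7 kip.

φR_n ≈ 122 kip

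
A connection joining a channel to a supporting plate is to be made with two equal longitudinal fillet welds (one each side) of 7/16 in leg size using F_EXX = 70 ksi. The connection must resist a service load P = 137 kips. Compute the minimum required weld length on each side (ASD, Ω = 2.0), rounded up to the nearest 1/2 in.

L = 11 in on each side

Throat t_e = 0.707 × 0.4375 = 0.3093 in.
r_n/Ω = (0.6 × 70 × 0.3093) / 2.0 = 6.496 kip/in.
L_req = P / (r_n/Ω) = 137 / 6.496 = 21.09 in total.
Per side: 21.09 / 2 = 10.55 in.
Round up → use L = 11 in on each side.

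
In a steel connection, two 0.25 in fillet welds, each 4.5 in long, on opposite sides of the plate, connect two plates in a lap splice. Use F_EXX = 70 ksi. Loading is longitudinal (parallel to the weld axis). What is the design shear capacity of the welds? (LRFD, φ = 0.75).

Effective throat t_e = 0.707 × 0.25 = 0.1767 in.
Total length L = 9 in; A_we = 0.1767 × 9 = 1.591 in².
F_nw = 0.6 F_EXX = 0.6 × 70 = 42 ksi.
φR_n = 0.75 × 42 × 1.591 = 50.11 kips.

φR_n ≈ 50.1 kips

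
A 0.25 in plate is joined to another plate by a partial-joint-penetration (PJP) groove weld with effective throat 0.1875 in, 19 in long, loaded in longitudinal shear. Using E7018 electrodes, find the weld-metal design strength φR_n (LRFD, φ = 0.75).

φR_n ≈ 112 kip

E70XX → F_EXX = 70 ksi.
Effective throat (given) t_e = 0.1875 in.
A_we = 0.1875 × 19 = 3.562 in².
F_nw = 0.6 F_EXX = 42 ksi.
φR_n = 0.75 × 42 × 3.562 = 112.2 kip.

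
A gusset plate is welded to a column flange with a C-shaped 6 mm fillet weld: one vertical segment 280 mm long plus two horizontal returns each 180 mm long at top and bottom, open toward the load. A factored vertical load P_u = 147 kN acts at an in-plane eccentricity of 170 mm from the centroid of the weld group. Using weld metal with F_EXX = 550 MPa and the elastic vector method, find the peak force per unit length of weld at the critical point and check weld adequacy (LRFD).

Total weld length L_w = 640 mm. Treat welds as unit-width lines.
Centroid: x̄ = 2×180×90 / 640 = 50.62 mm from the vertical weld.
Polar moment about centroid: J = I_x + I_y = [280³/12 + 2×180×140²] + [280×50.62² + 2(180³/12 + 180×39.38²)] = 11130000 mm³.
Direct shear f_v = P/L_w = 147×10³ / 640 = 229.7 N/mm (vertical).
Torsion M = P·e = 147×10³ × 170 = 24990000 N·mm.
Critical point at (x, y) = (129.4, 140) from centroid. f_tx = M·y/J = 314.3 N/mm; f_ty = M·x/J = 290.4 N/mm.
Resultant f_max = √[f_tx² + (f_v + f_ty)²] = √[314.3² + (229.7 + 290.4)²] = 607.7 N/mm.
Capacity per unit length: φr_n = 0.75 × 0.6 × 550 × (0.707 × 6) = 1050 N/mm.
607.7 ≤ 1050 → adequate.

f_max ≈ 608 N/mm; adequate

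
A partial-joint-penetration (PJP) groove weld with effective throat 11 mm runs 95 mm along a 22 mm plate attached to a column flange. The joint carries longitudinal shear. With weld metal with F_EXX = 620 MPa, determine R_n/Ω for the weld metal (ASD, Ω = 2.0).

R_n/Ω ≈ 194 kN

Effective throat (given) t_e = 11 mm.
A_we = 11 × 95 = 1045 mm².
F_nw = 0.6 F_EXX = 372 MPa.
R_n/Ω = (372 × 1045) / 2.0 × 10⁻³ = 194.4 kN.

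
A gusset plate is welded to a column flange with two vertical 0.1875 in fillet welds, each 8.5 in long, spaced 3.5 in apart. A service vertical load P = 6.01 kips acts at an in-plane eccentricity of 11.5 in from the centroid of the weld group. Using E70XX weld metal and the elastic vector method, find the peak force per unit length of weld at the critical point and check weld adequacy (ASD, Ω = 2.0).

E70XX → F_EXX = 70 ksi.
Total weld length L_w = 17 in. Treat welds as unit-width lines.
Polar moment about centroid: J = 2[d³/12 + d(b/2)²] = 2[8.5³/12 + 8.5×1.75²] = 154.4 in³.
Direct shear f_v = P/L_w = 6.01 / 17 = 0.3535 kip/in (vertical).
Torsion M = P·e = 6.01 × 11.5 = 69.115 kip·in.
Critical point at (x, y) = (1.75, 4.25) from centroid. f_tx = M·y/J = 1.902 kip/in; f_ty = M·x/J = 0.7833 kip/in.
Resultant f_max = √[f_tx² + (f_v + f_ty)²] = √[1.902² + (0.3535 + 0.7833)²] = 2.216 kip/in.
Capacity per unit length: r_n/Ω = (1/2.0) × 0.6 × 70 × (0.707 × 0.1875) = 2.784 kip/in.
2.216 ≤ 2.784 → adequate.

f_max ≈ 2.22 kip/in; adequate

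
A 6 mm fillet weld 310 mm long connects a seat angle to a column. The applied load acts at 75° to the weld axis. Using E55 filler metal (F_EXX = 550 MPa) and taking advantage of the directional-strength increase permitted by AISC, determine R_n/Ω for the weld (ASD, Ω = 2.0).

R_n/Ω ≈ 320 kN

t_e = 0.707 × 6 = 4.242 mm; A_we = 4.242 × 310 = 1315 mm².
Directional factor: 1.0 + 0.5 sin^1.5(75°) = 1.475.
F_nw = 0.6 × 550 × 1.475 = 486.6 MPa.
R_n/Ω = (486.6 × 1315) / 2.0 × 10⁻³ = 320 kN.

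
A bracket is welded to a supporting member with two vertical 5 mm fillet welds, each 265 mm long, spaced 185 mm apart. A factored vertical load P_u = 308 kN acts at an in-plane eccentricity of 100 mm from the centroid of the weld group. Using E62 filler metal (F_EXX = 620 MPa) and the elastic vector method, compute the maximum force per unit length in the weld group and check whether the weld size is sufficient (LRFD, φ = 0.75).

f_max ≈ 1090 N/mm; NOT adequate

Total weld length L_w = 530 mm. Treat welds as unit-width lines.
Polar moment about centroid: J = 2[d³/12 + d(b/2)²] = 2[265³/12 + 265×92.5²] = 7636000 mm³.
Direct shear f_v = P/L_w = 308×10³ / 530 = 581.1 N/mm (vertical).
Torsion M = P·e = 308×10³ × 100 = 30800000 N·mm.
Critical point at (x, y) = (92.5, 132.5) from centroid. f_tx = M·y/J = 534.4 N/mm; f_ty = M·x/J = 373.1 N/mm.
Resultant f_max = √[f_tx² + (f_v + f_ty)²] = √[534.4² + (581.1 + 373.1)²] = 1094 N/mm.
Capacity per unit length: φr_n = 0.75 × 0.6 × 620 × (0.707 × 5) = 986.3 N/mm.
1094 > 986.3 → NOT adequate.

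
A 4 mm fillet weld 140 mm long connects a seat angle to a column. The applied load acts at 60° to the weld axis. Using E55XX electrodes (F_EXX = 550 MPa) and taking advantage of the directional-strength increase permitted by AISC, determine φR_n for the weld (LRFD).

φR_n ≈ 137 kN

t_e = 0.707 × 4 = 2.828 mm; A_we = 2.828 × 140 = 395.9 mm².
Directional factor: 1.0 + 0.5 sin^1.5(60°) = 1.403.
F_nw = 0.6 × 550 × 1.403 = 463 MPa.
φR_n = 0.75 × 463 × 395.9 × 10⁻³ = 137.5 kN.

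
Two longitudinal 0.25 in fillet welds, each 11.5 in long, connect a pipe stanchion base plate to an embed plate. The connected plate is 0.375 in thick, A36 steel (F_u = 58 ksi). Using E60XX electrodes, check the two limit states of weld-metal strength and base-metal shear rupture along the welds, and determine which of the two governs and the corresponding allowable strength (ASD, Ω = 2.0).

E60XX → F_EXX = 60 ksi.
t_e = 0.707 × 0.25 = 0.1767 in; L = 23 in.
Weld metal: R_n/Ω = (1/2.0) × 0.6 × 60 × 0.1767 × 23 = 73.17 kips.
Base metal (shear rupture): R_n/Ω = (1/2.0) × 0.6 × 58 × 0.375 × 23 = 150.1 kips.
Governing: weld metal.

R_n/Ω ≈ 73.2 kips (weld metal governs)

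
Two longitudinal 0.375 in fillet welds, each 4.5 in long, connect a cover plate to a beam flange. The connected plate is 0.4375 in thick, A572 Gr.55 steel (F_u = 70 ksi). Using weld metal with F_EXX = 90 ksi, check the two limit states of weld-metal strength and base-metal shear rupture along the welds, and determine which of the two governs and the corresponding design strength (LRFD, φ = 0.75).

t_e = 0.707 × 0.375 = 0.2651 in; L = 9 in.
Weld metal: φR_n = 0.75 × 0.6 × 90 × 0.2651 × 9 = 96.64 kips.
Base metal (shear rupture): φR_n = 0.75 × 0.6 × 70 × 0.4375 × 9 = 124 kips.
Governing: weld metal.

φR_n ≈ 96.6 kips (weld metal governs)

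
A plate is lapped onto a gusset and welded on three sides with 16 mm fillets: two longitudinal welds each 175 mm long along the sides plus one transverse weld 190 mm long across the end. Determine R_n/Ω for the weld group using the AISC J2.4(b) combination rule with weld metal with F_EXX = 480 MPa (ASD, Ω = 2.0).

t_e = 0.707 × 16 = 11.31 mm.
R_nwl = 0.6 × 480 × 11.31 × 350 × 10⁻³ = 1140 kN (longitudinal, 2 welds).
R_nwt = 0.6 × 480 × 11.31 × 190 × 10⁻³ = 619 kN (transverse, base value).
(i) R_nwl + R_nwt = 1759 kN; (ii) 0.85 R_nwl + 1.5 R_nwt = 1898 kN.
R_n = max = 1898 kN [governs: (ii)]; R_n/Ω = 948.9 kN.

R_n/Ω ≈ 949 kN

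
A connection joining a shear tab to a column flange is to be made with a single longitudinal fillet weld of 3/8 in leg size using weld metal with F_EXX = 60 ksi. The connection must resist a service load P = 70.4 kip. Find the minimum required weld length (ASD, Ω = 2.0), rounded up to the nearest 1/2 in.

Throat t_e = 0.707 × 0.375 = 0.2651 in.
r_n/Ω = (0.6 × 60 × 0.2651) / 2.0 = 4.772 kip/in.
L_req = P / (r_n/Ω) = 70.4 / 4.772 = 14.75 in total.
Round up → use L = 15 in.

L = 15 in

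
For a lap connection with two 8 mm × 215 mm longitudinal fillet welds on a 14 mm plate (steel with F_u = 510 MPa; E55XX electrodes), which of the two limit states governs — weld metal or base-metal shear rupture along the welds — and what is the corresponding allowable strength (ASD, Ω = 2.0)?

E55XX → F_EXX = 550 MPa.
t_e = 0.707 × 8 = 5.656 mm; L = 430 mm.
Weld metal: R_n/Ω = (1/2.0) × 0.6 × 550 × 5.656 × 430 × 10⁻³ = 401.3 kN.
Base metal (shear rupture): R_n/Ω = (1/2.0) × 0.6 × 510 × 14 × 430 × 10⁻³ = 921.1 kN.
Governing: weld metal.

R_n/Ω ≈ 401 kN (weld metal governs)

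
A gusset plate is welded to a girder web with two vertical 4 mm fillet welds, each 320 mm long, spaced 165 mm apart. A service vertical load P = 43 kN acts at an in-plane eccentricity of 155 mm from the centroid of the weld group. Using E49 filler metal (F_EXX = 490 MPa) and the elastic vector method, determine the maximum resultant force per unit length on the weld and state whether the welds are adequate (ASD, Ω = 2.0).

f_max ≈ 164 N/mm; adequate

Total weld length L_w = 640 mm. Treat welds as unit-width lines.
Polar moment about centroid: J = 2[d³/12 + d(b/2)²] = 2[320³/12 + 320×82.5²] = 9817000 mm³.
Direct shear f_v = P/L_w = 43×10³ / 640 = 67.19 N/mm (vertical).
Torsion M = P·e = 43×10³ × 155 = 6665000 N·mm.
Critical point at (x, y) = (82.5, 160) from centroid. f_tx = M·y/J = 108.6 N/mm; f_ty = M·x/J = 56.01 N/mm.
Resultant f_max = √[f_tx² + (f_v + f_ty)²] = √[108.6² + (67.19 + 56.01)²] = 164.2 N/mm.
Capacity per unit length: r_n/Ω = (1/2.0) × 0.6 × 490 × (0.707 × 4) = 415.7 N/mm.
164.2 ≤ 415.7 → adequate.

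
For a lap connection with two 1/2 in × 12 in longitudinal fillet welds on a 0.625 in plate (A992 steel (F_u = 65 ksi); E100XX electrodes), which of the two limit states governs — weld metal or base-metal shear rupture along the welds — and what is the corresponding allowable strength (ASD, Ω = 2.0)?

E100XX → F_EXX = 100 ksi.
t_e = 0.707 × 0.5 = 0.3535 in; L = 24 in.
Weld metal: R_n/Ω = (1/2.0) × 0.6 × 100 × 0.3535 × 24 = 254.5 kip.
Base metal (shear rupture): R_n/Ω = (1/2.0) × 0.6 × 65 × 0.625 × 24 = 292.5 kip.
Governing: weld metal.

R_n/Ω ≈ 255 kip (weld metal governs)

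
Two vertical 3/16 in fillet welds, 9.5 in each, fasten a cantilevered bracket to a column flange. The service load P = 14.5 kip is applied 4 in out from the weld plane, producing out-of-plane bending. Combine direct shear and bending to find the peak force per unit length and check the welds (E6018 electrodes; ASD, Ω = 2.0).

f_max ≈ 2.07 kip/in; adequate

E60XX → F_EXX = 60 ksi.
L_w = 2 × 9.5 = 19 in; section modulus (unit throat) S = 2 × L²/6 = 30.08 in².
Direct shear f_v = P/L_w = 14.5/19 = 0.7632 kip/in.
Moment M = P × e = 14.5 × 4 = 58 kip·in; bending f_b = M/S = 1.928 kip/in.
f_max = √(f_v² + f_b²) = √(0.7632² + 1.928²) = 2.074 kip/in.
r_n/Ω = (1/2.0) × 0.6 × 60 × (0.707 × 0.1875) = 2.386 kip/in → adequate.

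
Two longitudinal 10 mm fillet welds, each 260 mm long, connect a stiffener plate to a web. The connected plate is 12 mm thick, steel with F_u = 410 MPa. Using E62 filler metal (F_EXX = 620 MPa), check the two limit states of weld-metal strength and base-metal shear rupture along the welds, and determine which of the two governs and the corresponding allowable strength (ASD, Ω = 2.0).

t_e = 0.707 × 10 = 7.07 mm; L = 520 mm.
Weld metal: R_n/Ω = (1/2.0) × 0.6 × 620 × 7.07 × 520 × 10⁻³ = 683.8 kN.
Base metal (shear rupture): R_n/Ω = (1/2.0) × 0.6 × 410 × 12 × 520 × 10⁻³ = 767.5 kN.
Governing: weld metal.

R_n/Ω ≈ 684 kN (weld metal governs)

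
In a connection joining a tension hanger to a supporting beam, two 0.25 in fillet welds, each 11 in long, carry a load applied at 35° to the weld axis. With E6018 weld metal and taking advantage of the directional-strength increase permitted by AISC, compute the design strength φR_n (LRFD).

φR_n ≈ 128 kip

E60XX → F_EXX = 60 ksi.
t_e = 0.707 × 0.25 = 0.1767 in; A_we = 0.1767 × 22 = 3.888 in².
Directional factor: 1.0 + 0.5 sin^1.5(35°) = 1.217.
F_nw = 0.6 × 60 × 1.217 = 43.82 ksi.
φR_n = 0.75 × 43.82 × 3.888 = 127.8 kip.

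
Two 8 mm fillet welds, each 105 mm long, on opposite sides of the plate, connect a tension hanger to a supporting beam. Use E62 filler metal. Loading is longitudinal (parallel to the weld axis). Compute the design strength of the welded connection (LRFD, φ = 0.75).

E62XX → F_EXX = 620 MPa.
Effective throat t_e = 0.707 × 8 = 5.656 mm.
Total length L = 210 mm; A_we = 5.656 × 210 = 1188 mm².
F_nw = 0.6 F_EXX = 0.6 × 620 = 372 MPa.
φR_n = 0.75 × 372 × 1188 × 10⁻³ = 331.4 kN.

φR_n ≈ 331 kN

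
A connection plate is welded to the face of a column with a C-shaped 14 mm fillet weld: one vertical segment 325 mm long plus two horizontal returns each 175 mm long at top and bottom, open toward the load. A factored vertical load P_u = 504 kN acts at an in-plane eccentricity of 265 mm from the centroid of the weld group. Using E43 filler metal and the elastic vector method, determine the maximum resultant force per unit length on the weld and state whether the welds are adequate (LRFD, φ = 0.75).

f_max ≈ 2480 N/mm; NOT adequate

E43XX → F_EXX = 430 MPa.
Total weld length L_w = 675 mm. Treat welds as unit-width lines.
Centroid: x̄ = 2×175×87.5 / 675 = 45.37 mm from the vertical weld.
Polar moment about centroid: J = I_x + I_y = [325³/12 + 2×175×162.5²] + [325×45.37² + 2(175³/12 + 175×42.13²)] = 14290000 mm³.
Direct shear f_v = P/L_w = 504×10³ / 675 = 746.7 N/mm (vertical).
Torsion M = P·e = 504×10³ × 265 = 133560000 N·mm.
Critical point at (x, y) = (129.6, 162.5) from centroid. f_tx = M·y/J = 1519 N/mm; f_ty = M·x/J = 1212 N/mm.
Resultant f_max = √[f_tx² + (f_v + f_ty)²] = √[1519² + (746.7 + 1212)²] = 2479 N/mm.
Capacity per unit length: φr_n = 0.75 × 0.6 × 430 × (0.707 × 14) = 1915 N/mm.
2479 > 1915 → NOT adequate.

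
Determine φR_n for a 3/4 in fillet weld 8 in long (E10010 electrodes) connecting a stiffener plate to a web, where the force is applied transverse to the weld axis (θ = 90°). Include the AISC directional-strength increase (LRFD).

E100XX → F_EXX = 100 ksi.
t_e = 0.707 × 0.75 = 0.5302 in; A_we = 0.5302 × 8 = 4.242 in².
Directional factor: 1.0 + 0.5 sin^1.5(90°) = 1.5.
F_nw = 0.6 × 100 × 1.5 = 90 ksi.
φR_n = 0.75 × 90 × 4.242 = 286.3 kip.

φR_n ≈ 286 kip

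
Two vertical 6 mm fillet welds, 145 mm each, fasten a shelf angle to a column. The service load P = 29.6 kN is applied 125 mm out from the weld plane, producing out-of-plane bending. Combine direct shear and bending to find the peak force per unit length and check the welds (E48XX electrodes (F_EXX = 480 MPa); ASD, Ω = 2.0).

L_w = 2 × 145 = 290 mm; section modulus (unit throat) S = 2 × L²/6 = 7008 mm².
Direct shear f_v = P/L_w = 29.6×10³/290 = 102.1 N/mm.
Moment M = P × e = 29.6×10³ × 125 = 3700000 N·mm; bending f_b = M/S = 527.9 N/mm.
f_max = √(f_v² + f_b²) = √(102.1² + 527.9²) = 537.7 N/mm.
r_n/Ω = (1/2.0) × 0.6 × 480 × (0.707 × 6) = 610.8 N/mm → adequate.

f_max ≈ 538 N/mm; adequate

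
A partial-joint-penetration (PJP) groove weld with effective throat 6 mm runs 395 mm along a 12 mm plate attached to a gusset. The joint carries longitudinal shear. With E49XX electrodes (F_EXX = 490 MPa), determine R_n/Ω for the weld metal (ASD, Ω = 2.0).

Effective throat (given) t_e = 6 mm.
A_we = 6 × 395 = 2370 mm².
F_nw = 0.6 F_EXX = 294 MPa.
R_n/Ω = (294 × 2370) / 2.0 × 10⁻³ = 348.4 kN.

R_n/Ω ≈ 348 kN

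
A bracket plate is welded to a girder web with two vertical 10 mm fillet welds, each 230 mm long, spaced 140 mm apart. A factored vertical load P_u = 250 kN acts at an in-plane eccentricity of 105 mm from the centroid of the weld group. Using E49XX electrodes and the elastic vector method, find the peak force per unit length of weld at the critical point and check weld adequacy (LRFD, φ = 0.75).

E49XX → F_EXX = 490 MPa.
Total weld length L_w = 460 mm. Treat welds as unit-width lines.
Polar moment about centroid: J = 2[d³/12 + d(b/2)²] = 2[230³/12 + 230×70²] = 4282000 mm³.
Direct shear f_v = P/L_w = 250×10³ / 460 = 543.5 N/mm (vertical).
Torsion M = P·e = 250×10³ × 105 = 26250000 N·mm.
Critical point at (x, y) = (70, 115) from centroid. f_tx = M·y/J = 705 N/mm; f_ty = M·x/J = 429.1 N/mm.
Resultant f_max = √[f_tx² + (f_v + f_ty)²] = √[705² + (543.5 + 429.1)²] = 1201 N/mm.
Capacity per unit length: φr_n = 0.75 × 0.6 × 490 × (0.707 × 10) = 1559 N/mm.
1201 ≤ 1559 → adequate.

f_max ≈ 1200 N/mm; adequate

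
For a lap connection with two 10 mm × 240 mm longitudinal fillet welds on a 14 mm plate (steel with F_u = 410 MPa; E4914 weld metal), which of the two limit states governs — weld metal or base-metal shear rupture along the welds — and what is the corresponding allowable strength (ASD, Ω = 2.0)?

R_n/Ω ≈ 499 kN (weld metal governs)

E49XX → F_EXX = 490 MPa.
t_e = 0.707 × 10 = 7.07 mm; L = 480 mm.
Weld metal: R_n/Ω = (1/2.0) × 0.6 × 490 × 7.07 × 480 × 10⁻³ = 498.9 kN.
Base metal (shear rupture): R_n/Ω = (1/2.0) × 0.6 × 410 × 14 × 480 × 10⁻³ = 826.6 kN.
Governing: weld metal.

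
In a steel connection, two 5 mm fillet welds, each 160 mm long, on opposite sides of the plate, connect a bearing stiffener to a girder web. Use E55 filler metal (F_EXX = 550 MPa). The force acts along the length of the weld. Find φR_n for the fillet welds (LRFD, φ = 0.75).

φR_n ≈ 280 kN

Effective throat t_e = 0.707 × 5 = 3.535 mm.
Total length L = 320 mm; A_we = 3.535 × 320 = 1131 mm².
F_nw = 0.6 F_EXX = 0.6 × 550 = 330 MPa.
φR_n = 0.75 × 330 × 1131 × 10⁻³ = 280 kN.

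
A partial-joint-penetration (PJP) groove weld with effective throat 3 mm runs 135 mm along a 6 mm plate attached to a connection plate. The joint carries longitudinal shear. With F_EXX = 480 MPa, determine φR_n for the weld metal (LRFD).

Effective throat (given) t_e = 3 mm.
A_we = 3 × 135 = 405 mm².
F_nw = 0.6 F_EXX = 288 MPa.
φR_n = 0.75 × 288 × 405 × 10⁻³ = 87.48 kN.

φR_n ≈ 87.5 kN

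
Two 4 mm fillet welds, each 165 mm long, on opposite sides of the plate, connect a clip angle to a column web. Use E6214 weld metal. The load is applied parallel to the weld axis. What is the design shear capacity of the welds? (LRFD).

E62XX → F_EXX = 620 MPa.
Effective throat t_e = 0.707 × 4 = 2.828 mm.
Total length L = 330 mm; A_we = 2.828 × 330 = 933.2 mm².
F_nw = 0.6 F_EXX = 0.6 × 620 = 372 MPa.
φR_n = 0.75 × 372 × 933.2 × 10⁻³ = 260.4 kN.

φR_n ≈ 260 kN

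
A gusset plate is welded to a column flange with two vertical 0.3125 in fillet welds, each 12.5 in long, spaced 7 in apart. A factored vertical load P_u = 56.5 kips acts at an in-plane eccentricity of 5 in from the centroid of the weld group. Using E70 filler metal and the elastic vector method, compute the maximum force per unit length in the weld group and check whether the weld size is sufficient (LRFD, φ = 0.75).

E70XX → F_EXX = 70 ksi.
Total weld length L_w = 25 in. Treat welds as unit-width lines.
Polar moment about centroid: J = 2[d³/12 + d(b/2)²] = 2[12.5³/12 + 12.5×3.5²] = 631.8 in³.
Direct shear f_v = P/L_w = 56.5 / 25 = 2.26 kip/in (vertical).
Torsion M = P·e = 56.5 × 5 = 282.5 kip·in.
Critical point at (x, y) = (3.5, 6.25) from centroid. f_tx = M·y/J = 2.795 kip/in; f_ty = M·x/J = 1.565 kip/in.
Resultant f_max = √[f_tx² + (f_v + f_ty)²] = √[2.795² + (2.26 + 1.565)²] = 4.737 kip/in.
Capacity per unit length: φr_n = 0.75 × 0.6 × 70 × (0.707 × 0.3125) = 6.96 kip/in.
4.737 ≤ 6.96 → adequate.

f_max ≈ 4.74 kip/in; adequate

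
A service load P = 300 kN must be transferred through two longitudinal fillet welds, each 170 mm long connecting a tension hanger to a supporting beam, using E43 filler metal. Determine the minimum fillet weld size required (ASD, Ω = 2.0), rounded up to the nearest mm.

w = 10 mm

E43XX → F_EXX = 430 MPa.
Total weld length L = 340 mm.
Required throat t_e = P × Ω / (0.6 F_EXX × L) = 300 × 2.0 / (0.6 × 430 × 340 × 10⁻³) = 6.84 mm.
Required leg w = t_e / 0.707 = 9.675 mm → use 10 mm.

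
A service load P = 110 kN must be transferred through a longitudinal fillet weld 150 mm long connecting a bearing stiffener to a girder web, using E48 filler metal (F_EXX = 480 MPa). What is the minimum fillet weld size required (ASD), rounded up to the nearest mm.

w = 8 mm

Total weld length L = 150 mm.
Required throat t_e = P × Ω / (0.6 F_EXX × L) = 110 × 2.0 / (0.6 × 480 × 150 × 10⁻³) = 5.093 mm.
Required leg w = t_e / 0.707 = 7.203 mm → use 8 mm.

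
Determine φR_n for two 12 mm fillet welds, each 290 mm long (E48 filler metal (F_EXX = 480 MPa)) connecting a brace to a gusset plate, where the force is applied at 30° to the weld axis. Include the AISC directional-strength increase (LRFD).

t_e = 0.707 × 12 = 8.484 mm; A_we = 8.484 × 580 = 4921 mm².
Directional factor: 1.0 + 0.5 sin^1.5(30°) = 1.177.
F_nw = 0.6 × 480 × 1.177 = 338.9 MPa.
φR_n = 0.75 × 338.9 × 4921 × 10⁻³ = 1251 kN.

φR_n ≈ 1250 kN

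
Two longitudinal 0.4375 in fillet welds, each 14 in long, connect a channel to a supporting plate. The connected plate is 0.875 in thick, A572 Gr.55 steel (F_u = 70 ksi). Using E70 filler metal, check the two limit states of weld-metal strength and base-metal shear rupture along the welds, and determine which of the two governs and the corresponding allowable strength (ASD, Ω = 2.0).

R_n/Ω ≈ 182 kip (weld metal governs)

E70XX → F_EXX = 70 ksi.
t_e = 0.707 × 0.4375 = 0.3093 in; L = 28 in.
Weld metal: R_n/Ω = (1/2.0) × 0.6 × 70 × 0.3093 × 28 = 181.9 kip.
Base metal (shear rupture): R_n/Ω = (1/2.0) × 0.6 × 70 × 0.875 × 28 = 514.5 kip.
Governing: weld metal.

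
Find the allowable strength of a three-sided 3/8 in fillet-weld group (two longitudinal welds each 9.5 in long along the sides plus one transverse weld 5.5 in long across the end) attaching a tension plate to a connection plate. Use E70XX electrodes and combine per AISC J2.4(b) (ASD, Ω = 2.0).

E70XX → F_EXX = 70 ksi.
t_e = 0.707 × 0.375 = 0.2651 in.
R_nwl = 0.6 × 70 × 0.2651 × 19 = 211.6 kip (longitudinal, 2 welds).
R_nwt = 0.6 × 70 × 0.2651 × 5.5 = 61.24 kip (transverse, base value).
(i) R_nwl + R_nwt = 272.8 kip; (ii) 0.85 R_nwl + 1.5 R_nwt = 271.7 kip.
R_n = max = 272.8 kip [governs: (i)]; R_n/Ω = 136.4 kip.

R_n/Ω ≈ 136 kip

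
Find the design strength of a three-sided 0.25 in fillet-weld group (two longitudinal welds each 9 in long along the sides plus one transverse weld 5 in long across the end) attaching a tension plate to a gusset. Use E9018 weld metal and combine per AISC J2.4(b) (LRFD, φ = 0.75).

φR_n ≈ 165 kips

E90XX → F_EXX = 90 ksi.
t_e = 0.707 × 0.25 = 0.1767 in.
R_nwl = 0.6 × 90 × 0.1767 × 18 = 171.8 kips (longitudinal, 2 welds).
R_nwt = 0.6 × 90 × 0.1767 × 5 = 47.72 kips (transverse, base value).
(i) R_nwl + R_nwt = 219.5 kips; (ii) 0.85 R_nwl + 1.5 R_nwt = 217.6 kips.
R_n = max = 219.5 kips [governs: (i)]; φR_n = 164.6 kips.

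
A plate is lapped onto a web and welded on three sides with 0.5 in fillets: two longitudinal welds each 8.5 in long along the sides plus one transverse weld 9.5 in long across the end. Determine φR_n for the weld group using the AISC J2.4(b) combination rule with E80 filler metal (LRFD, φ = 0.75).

φR_n ≈ 365 kips

E80XX → F_EXX = 80 ksi.
t_e = 0.707 × 0.5 = 0.3535 in.
R_nwl = 0.6 × 80 × 0.3535 × 17 = 288.5 kips (longitudinal, 2 welds).
R_nwt = 0.6 × 80 × 0.3535 × 9.5 = 161.2 kips (transverse, base value).
(i) R_nwl + R_nwt = 449.7 kips; (ii) 0.85 R_nwl + 1.5 R_nwt = 487 kips.
R_n = max = 487 kips [governs: (ii)]; φR_n = 365.2 kips.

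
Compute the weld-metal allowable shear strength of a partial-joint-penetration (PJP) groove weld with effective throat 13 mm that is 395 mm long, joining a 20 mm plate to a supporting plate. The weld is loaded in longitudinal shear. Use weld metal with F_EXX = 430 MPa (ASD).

R_n/Ω ≈ 662 kN

Effective throat (given) t_e = 13 mm.
A_we = 13 × 395 = 5135 mm².
F_nw = 0.6 F_EXX = 258 MPa.
R_n/Ω = (258 × 5135) / 2.0 × 10⁻³ = 662.4 kN.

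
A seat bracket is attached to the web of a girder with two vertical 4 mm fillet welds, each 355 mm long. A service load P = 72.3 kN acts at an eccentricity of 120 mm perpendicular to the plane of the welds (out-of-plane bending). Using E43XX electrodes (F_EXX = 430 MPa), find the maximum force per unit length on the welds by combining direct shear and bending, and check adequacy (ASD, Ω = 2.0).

f_max ≈ 230 N/mm; adequate

L_w = 2 × 355 = 710 mm; section modulus (unit throat) S = 2 × L²/6 = 42010 mm².
Direct shear f_v = P/L_w = 72.3×10³/710 = 101.8 N/mm.
Moment M = P × e = 72.3×10³ × 120 = 8676000 N·mm; bending f_b = M/S = 206.5 N/mm.
f_max = √(f_v² + f_b²) = √(101.8² + 206.5²) = 230.3 N/mm.
r_n/Ω = (1/2.0) × 0.6 × 430 × (0.707 × 4) = 364.8 N/mm → adequate.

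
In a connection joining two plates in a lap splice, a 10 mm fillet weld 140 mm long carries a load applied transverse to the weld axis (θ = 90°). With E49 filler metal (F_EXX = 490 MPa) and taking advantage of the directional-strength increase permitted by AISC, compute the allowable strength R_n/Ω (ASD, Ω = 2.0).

R_n/Ω ≈ 218 kN

t_e = 0.707 × 10 = 7.07 mm; A_we = 7.07 × 140 = 989.8 mm².
Directional factor: 1.0 + 0.5 sin^1.5(90°) = 1.5.
F_nw = 0.6 × 490 × 1.5 = 441 MPa.
R_n/Ω = (441 × 989.8) / 2.0 × 10⁻³ = 218.3 kN.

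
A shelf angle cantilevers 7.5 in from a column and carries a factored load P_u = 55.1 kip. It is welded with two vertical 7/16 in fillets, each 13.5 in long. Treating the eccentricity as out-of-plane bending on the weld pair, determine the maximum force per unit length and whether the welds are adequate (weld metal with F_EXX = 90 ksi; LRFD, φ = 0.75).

f_max ≈ 7.1 kip/in; adequate

L_w = 2 × 13.5 = 27 in; section modulus (unit throat) S = 2 × L²/6 = 60.75 in².
Direct shear f_v = P/L_w = 55.1/27 = 2.041 kip/in.
Moment M = P × e = 55.1 × 7.5 = 413.25 kip·in; bending f_b = M/S = 6.802 kip/in.
f_max = √(f_v² + f_b²) = √(2.041² + 6.802²) = 7.102 kip/in.
φr_n = 0.75 × 0.6 × 90 × (0.707 × 0.4375) = 12.53 kip/in → adequate.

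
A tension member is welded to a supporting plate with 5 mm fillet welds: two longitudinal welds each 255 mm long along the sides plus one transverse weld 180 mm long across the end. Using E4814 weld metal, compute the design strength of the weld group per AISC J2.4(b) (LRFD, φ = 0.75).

φR_n ≈ 537 kN

E48XX → F_EXX = 480 MPa.
t_e = 0.707 × 5 = 3.535 mm.
R_nwl = 0.6 × 480 × 3.535 × 510 × 10⁻³ = 519.2 kN (longitudinal, 2 welds).
R_nwt = 0.6 × 480 × 3.535 × 180 × 10⁻³ = 183.3 kN (transverse, base value).
(i) R_nwl + R_nwt = 702.5 kN; (ii) 0.85 R_nwl + 1.5 R_nwt = 716.2 kN.
R_n = max = 716.2 kN [governs: (ii)]; φR_n = 537.2 kN.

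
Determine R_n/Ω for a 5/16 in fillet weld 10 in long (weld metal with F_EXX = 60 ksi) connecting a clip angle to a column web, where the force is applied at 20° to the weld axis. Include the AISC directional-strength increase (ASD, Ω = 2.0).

t_e = 0.707 × 0.3125 = 0.2209 in; A_we = 0.2209 × 10 = 2.209 in².
Directional factor: 1.0 + 0.5 sin^1.5(20°) = 1.1.
F_nw = 0.6 × 60 × 1.1 = 39.6 ksi.
R_n/Ω = (39.6 × 2.209) / 2.0 = 43.75 kip.

R_n/Ω ≈ 43.7 kip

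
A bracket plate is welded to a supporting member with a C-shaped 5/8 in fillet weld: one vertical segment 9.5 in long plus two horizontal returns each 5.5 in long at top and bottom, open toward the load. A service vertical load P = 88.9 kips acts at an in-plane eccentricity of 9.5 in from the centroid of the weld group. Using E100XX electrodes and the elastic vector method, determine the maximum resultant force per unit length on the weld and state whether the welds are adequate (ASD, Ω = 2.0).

f_max ≈ 16.8 kip/in; NOT adequate

E100XX → F_EXX = 100 ksi.
Total weld length L_w = 20.5 in. Treat welds as unit-width lines.
Centroid: x̄ = 2×5.5×2.75 / 20.5 = 1.476 in from the vertical weld.
Polar moment about centroid: J = I_x + I_y = [9.5³/12 + 2×5.5×4.75²] + [9.5×1.476² + 2(5.5³/12 + 5.5×1.274²)] = 385.9 in³.
Direct shear f_v = P/L_w = 88.9 / 20.5 = 4.337 kip/in (vertical).
Torsion M = P·e = 88.9 × 9.5 = 844.55 kip·in.
Critical point at (x, y) = (4.024, 4.75) from centroid. f_tx = M·y/J = 10.4 kip/in; f_ty = M·x/J = 8.807 kip/in.
Resultant f_max = √[f_tx² + (f_v + f_ty)²] = √[10.4² + (4.337 + 8.807)²] = 16.76 kip/in.
Capacity per unit length: r_n/Ω = (1/2.0) × 0.6 × 100 × (0.707 × 0.625) = 13.26 kip/in.
16.76 > 13.26 → NOT adequate.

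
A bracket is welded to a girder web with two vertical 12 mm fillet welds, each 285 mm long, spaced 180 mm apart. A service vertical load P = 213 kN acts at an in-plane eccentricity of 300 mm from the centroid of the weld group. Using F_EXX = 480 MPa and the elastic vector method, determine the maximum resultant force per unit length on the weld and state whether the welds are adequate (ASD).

f_max ≈ 1500 N/mm; NOT adequate

Total weld length L_w = 570 mm. Treat welds as unit-width lines.
Polar moment about centroid: J = 2[d³/12 + d(b/2)²] = 2[285³/12 + 285×90²] = 8475000 mm³.
Direct shear f_v = P/L_w = 213×10³ / 570 = 373.7 N/mm (vertical).
Torsion M = P·e = 213×10³ × 300 = 63900000 N·mm.
Critical point at (x, y) = (90, 142.5) from centroid. f_tx = M·y/J = 1074 N/mm; f_ty = M·x/J = 678.6 N/mm.
Resultant f_max = √[f_tx² + (f_v + f_ty)²] = √[1074² + (373.7 + 678.6)²] = 1504 N/mm.
Capacity per unit length: r_n/Ω = (1/2.0) × 0.6 × 480 × (0.707 × 12) = 1222 N/mm.
1504 > 1222 → NOT adequate.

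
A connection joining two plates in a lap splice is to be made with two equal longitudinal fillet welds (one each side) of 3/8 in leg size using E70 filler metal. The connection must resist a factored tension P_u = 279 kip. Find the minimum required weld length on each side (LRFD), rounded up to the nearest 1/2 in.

L = 17 in on each side

E70XX → F_EXX = 70 ksi.
Throat t_e = 0.707 × 0.375 = 0.2651 in.
φr_n = 0.75 × 0.6 × 70 × 0.2651 = 8.351 kip/in.
L_req = P_u / φr_n = 279 / 8.351 = 33.41 in total.
Per side: 33.41 / 2 = 16.7 in.
Round up → use L = 17 in on each side.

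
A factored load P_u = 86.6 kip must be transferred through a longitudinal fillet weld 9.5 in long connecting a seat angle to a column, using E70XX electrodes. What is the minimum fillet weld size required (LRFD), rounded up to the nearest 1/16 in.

w = 7/16 in

E70XX → F_EXX = 70 ksi.
Total weld length L = 9.5 in.
Required throat t_e = P_u / (φ × 0.6 F_EXX × L) = 86.6 / (0.75 × 0.6 × 70 × 9.5) = 0.2894 in.
Required leg w = t_e / 0.707 = 0.4093 in → use 7/16 in.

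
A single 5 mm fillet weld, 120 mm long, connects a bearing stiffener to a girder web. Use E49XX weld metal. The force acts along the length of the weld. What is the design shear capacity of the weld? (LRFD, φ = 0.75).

φR_n ≈ 93.5 kN

E49XX → F_EXX = 490 MPa.
Effective throat t_e = 0.707 × 5 = 3.535 mm.
Total length L = 120 mm; A_we = 3.535 × 120 = 424.2 mm².
F_nw = 0.6 F_EXX = 0.6 × 490 = 294 MPa.
φR_n = 0.75 × 294 × 424.2 × 10⁻³ = 93.54 kN.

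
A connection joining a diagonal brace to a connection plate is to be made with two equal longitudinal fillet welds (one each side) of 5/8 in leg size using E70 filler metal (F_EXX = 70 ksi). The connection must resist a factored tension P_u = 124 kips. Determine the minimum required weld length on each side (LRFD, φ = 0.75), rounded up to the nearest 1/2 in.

L = 4.5 in on each side

Throat t_e = 0.707 × 0.625 = 0.4419 in.
φr_n = 0.75 × 0.6 × 70 × 0.4419 = 13.92 kips/in.
L_req = P_u / φr_n = 124 / 13.92 = 8.909 in total.
Per side: 8.909 / 2 = 4.454 in.
Round up → use L = 4.5 in on each side.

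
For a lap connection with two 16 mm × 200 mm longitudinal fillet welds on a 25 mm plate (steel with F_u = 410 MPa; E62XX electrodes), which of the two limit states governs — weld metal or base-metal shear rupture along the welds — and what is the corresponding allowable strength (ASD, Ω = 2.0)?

R_n/Ω ≈ 842 kN (weld metal governs)

E62XX → F_EXX = 620 MPa.
t_e = 0.707 × 16 = 11.31 mm; L = 400 mm.
Weld metal: R_n/Ω = (1/2.0) × 0.6 × 620 × 11.31 × 400 × 10⁻³ = 841.6 kN.
Base metal (shear rupture): R_n/Ω = (1/2.0) × 0.6 × 410 × 25 × 400 × 10⁻³ = 1230 kN.
Governing: weld metal.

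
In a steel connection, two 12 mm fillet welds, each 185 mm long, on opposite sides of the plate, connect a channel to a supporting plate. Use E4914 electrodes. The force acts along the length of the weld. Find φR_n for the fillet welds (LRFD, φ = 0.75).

E49XX → F_EXX = 490 MPa.
Effective throat t_e = 0.707 × 12 = 8.484 mm.
Total length L = 370 mm; A_we = 8.484 × 370 = 3139 mm².
F_nw = 0.6 F_EXX = 0.6 × 490 = 294 MPa.
φR_n = 0.75 × 294 × 3139 × 10⁻³ = 692.2 kN.

φR_n ≈ 692 kN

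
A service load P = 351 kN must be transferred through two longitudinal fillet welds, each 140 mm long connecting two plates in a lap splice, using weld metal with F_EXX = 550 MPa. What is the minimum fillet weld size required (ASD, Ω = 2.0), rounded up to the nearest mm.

w = 11 mm

Total weld length L = 280 mm.
Required throat t_e = P × Ω / (0.6 F_EXX × L) = 351 × 2.0 / (0.6 × 550 × 280 × 10⁻³) = 7.597 mm.
Required leg w = t_e / 0.707 = 10.75 mm → use 11 mm.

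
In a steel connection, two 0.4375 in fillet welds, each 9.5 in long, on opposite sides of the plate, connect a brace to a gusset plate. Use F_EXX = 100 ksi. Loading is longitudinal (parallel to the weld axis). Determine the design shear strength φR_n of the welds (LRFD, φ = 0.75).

Effective throat t_e = 0.707 × 0.4375 = 0.3093 in.
Total length L = 19 in; A_we = 0.3093 × 19 = 5.877 in².
F_nw = 0.6 F_EXX = 0.6 × 100 = 60 ksi.
φR_n = 0.75 × 60 × 5.877 = 264.5 kip.

φR_n ≈ 264 kip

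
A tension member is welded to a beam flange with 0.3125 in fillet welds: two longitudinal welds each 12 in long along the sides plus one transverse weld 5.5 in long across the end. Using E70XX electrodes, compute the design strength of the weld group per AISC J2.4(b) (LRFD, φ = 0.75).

φR_n ≈ 205 kips

E70XX → F_EXX = 70 ksi.
t_e = 0.707 × 0.3125 = 0.2209 in.
R_nwl = 0.6 × 70 × 0.2209 × 24 = 222.7 kips (longitudinal, 2 welds).
R_nwt = 0.6 × 70 × 0.2209 × 5.5 = 51.04 kips (transverse, base value).
(i) R_nwl + R_nwt = 273.7 kips; (ii) 0.85 R_nwl + 1.5 R_nwt = 265.9 kips.
R_n = max = 273.7 kips [governs: (i)]; φR_n = 205.3 kips.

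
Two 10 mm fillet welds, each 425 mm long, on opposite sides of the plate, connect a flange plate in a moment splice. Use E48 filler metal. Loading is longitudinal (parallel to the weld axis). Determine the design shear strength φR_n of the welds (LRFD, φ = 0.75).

E48XX → F_EXX = 480 MPa.
Effective throat t_e = 0.707 × 10 = 7.07 mm.
Total length L = 850 mm; A_we = 7.07 × 850 = 6009 mm².
F_nw = 0.6 F_EXX = 0.6 × 480 = 288 MPa.
φR_n = 0.75 × 288 × 6009 × 10⁻³ = 1298 kN.

φR_n ≈ 1300 kN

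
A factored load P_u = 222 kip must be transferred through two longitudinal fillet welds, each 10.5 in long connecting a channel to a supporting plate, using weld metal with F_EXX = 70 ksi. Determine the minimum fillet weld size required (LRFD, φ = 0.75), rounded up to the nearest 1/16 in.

w = 1/2 in

Total weld length L = 21 in.
Required throat t_e = P_u / (φ × 0.6 F_EXX × L) = 222 / (0.75 × 0.6 × 70 × 21) = 0.3356 in.
Required leg w = t_e / 0.707 = 0.4747 in → use 1/2 in.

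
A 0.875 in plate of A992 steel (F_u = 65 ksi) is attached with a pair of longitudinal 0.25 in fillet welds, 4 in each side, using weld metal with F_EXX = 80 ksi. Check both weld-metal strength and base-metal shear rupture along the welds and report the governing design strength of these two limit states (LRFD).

t_e = 0.707 × 0.25 = 0.1767 in; L = 8 in.
Weld metal: φR_n = 0.75 × 0.6 × 80 × 0.1767 × 8 = 50.9 kips.
Base metal (shear rupture): φR_n = 0.75 × 0.6 × 65 × 0.875 × 8 = 204.8 kips.
Governing: weld metal.

φR_n ≈ 50.9 kips (weld metal governs)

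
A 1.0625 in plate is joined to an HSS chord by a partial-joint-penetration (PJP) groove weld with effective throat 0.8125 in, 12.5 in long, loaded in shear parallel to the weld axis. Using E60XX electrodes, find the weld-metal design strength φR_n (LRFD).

E60XX → F_EXX = 60 ksi.
Effective throat (given) t_e = 0.8125 in.
A_we = 0.8125 × 12.5 = 10.16 in².
F_nw = 0.6 F_EXX = 36 ksi.
φR_n = 0.75 × 36 × 10.16 = 274.2 kip.

φR_n ≈ 274 kip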